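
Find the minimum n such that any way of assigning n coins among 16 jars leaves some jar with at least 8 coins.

With 112 coins one could put exactly 7 in each of the 16 jars, and no jar would reach 8.
One more coin must land in a jar that already has 7, giving it 8.
So 16 × 7 + 1 = 113 coins are required.

113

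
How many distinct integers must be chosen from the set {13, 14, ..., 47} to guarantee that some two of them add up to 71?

24

A set avoiding the sum 71 can contain at most one of each pair {x, 71−x}, plus the 11 elements whose complement lies outside the range.
The integers 13, …, 35 (23 of them) are such a set: any two sum to at least 13+14 = 27 and at most 34+35 = 69 < 71.
Any 24th integer completes one of the 12 pairs, so 24 choices force a sum of 71.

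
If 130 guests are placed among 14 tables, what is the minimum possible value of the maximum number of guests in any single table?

By pigeonhole, the 14 tables are the holes and the 130 guests are the pigeons.
If every table held at most 9 guests, the total would be at most 14 × 9 = 126, which is less than 130.
So some table holds at least ⌈130/14⌉ = 10 guests.

10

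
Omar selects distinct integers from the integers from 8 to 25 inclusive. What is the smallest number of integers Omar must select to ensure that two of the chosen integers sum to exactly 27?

13

Two chosen integers sum to 27 exactly when both halves of some pair {x, 27−x} with 8 ≤ x ≤ 27−x ≤ 19 are chosen — 6 such pairs.
The remaining 6 elements (those with no distinct partner in range) can never complete a 27-sum, so the worst case takes all of them and one from each pair: 6 + 6 = 12.
Pigeonhole: the 13th integer has to be the second member of some pair, so 12 + 1 = 13.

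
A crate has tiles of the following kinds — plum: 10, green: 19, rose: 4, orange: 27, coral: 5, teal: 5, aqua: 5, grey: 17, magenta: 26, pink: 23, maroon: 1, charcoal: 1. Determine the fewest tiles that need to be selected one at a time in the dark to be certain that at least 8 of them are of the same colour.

64

An adversary could hand out at most 7 tiles per colour (6 colours run out sooner): 7 + 7 + 4 + 7 + 5 + 5 + 5 + 7 + 7 + 7 + 1 + 1 = 63 tiles and still no colour has 8.
Pigeonhole: one more tile lands in a colour already at 7, so 64 draws are enough and 63 are not.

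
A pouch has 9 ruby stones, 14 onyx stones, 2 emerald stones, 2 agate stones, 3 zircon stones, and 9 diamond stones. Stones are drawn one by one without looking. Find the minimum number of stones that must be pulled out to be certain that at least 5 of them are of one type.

20

An adversary could hand out at most 4 stones per type (emerald, agate, zircon run out sooner): 4 + 4 + 2 + 2 + 3 + 4 = 19 stones and still no type has 5.
One more stone lands in a type already at 4, so 20 draws are enough and 19 are not.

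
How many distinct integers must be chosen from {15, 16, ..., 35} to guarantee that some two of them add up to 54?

Group the elements by complementary pair {x, 54−x}: {19,35}, {20,34}, {21,33}, …, giving 8 two-element pairs, the single value 27 (it cannot pair with itself since the integers are distinct), and 4 integers whose partner 54−x falls outside [15,35].
Treating each of those 13 groups as a pigeonhole, one can pick one integer per group — 13 integers — with no two summing to 54.
The 14th integer lands in an occupied pair, forcing a sum of 54.

14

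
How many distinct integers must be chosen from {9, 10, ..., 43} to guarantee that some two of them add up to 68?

Group the elements by complementary pair {x, 68−x}: {25,43}, {26,42}, {27,41}, …, giving 9 two-element pairs; the single value 34 (it cannot pair with itself since the integers are distinct); and 16 integers whose partner 68−x falls outside [9,43].
By the pigeonhole principle, treating each of those 26 groups as a pigeonhole, one can pick one integer per group — 26 integers — with no two summing to 68.
The 27th integer lands in an occupied pair, forcing a sum of 68.

27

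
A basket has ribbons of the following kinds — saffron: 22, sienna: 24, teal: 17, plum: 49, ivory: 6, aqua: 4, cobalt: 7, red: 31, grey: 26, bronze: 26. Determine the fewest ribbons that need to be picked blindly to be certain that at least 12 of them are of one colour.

95

An adversary could hand out at most 11 ribbons per colour (ivory, aqua, cobalt run out sooner): 11 + 11 + 11 + 11 + 6 + 4 + 7 + 11 + 11 + 11 = 94 ribbons and still no colour has 12.
One more ribbon lands in a colour already at 11, so 95 draws are enough and 94 are not.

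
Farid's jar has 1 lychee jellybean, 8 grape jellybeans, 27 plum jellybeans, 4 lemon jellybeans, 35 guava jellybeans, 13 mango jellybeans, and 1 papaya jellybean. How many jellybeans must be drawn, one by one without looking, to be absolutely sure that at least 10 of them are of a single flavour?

An adversary could hand out at most 9 jellybeans per flavour (4 flavours run out sooner): 1 + 8 + 9 + 4 + 9 + 9 + 1 = 41 jellybeans and still no flavour has 10.
By the pigeonhole principle, one more jellybean lands in a flavour already at 9, so 42 draws are enough and 41 are not.

42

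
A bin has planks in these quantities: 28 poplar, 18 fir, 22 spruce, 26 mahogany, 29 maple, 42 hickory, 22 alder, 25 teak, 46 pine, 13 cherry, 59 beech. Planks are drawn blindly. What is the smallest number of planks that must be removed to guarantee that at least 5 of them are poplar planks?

307

In the worst case for collecting poplar planks, every non-poplar plank comes out first.
There are 18 + 22 + 26 + 29 + 42 + 22 + 25 + 46 + 13 + 59 = 302 non-poplar planks altogether.
After those, each further plank must be poplar, so 302 + 5 = 307 draws guarantee 5 poplar planks.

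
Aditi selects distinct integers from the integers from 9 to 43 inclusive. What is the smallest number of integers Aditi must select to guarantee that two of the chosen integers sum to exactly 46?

Group the elements by complementary pair {x, 46−x}: {9,37}, {10,36}, {11,35}, …, giving 14 two-element pairs, the single value 23 (it cannot pair with itself since the integers are distinct), and 6 integers whose partner 46−x falls outside [9,43].
Treating each of those 21 groups as a pigeonhole, one can pick one integer per group — 21 integers — with no two summing to 46.
The 22nd integer lands in an occupied pair, forcing a sum of 46.

22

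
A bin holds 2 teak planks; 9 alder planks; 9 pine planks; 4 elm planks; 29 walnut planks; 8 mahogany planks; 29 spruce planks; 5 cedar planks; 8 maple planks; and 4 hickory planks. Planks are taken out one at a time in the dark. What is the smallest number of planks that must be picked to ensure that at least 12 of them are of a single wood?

The 10 woods are the holes; the planks drawn are the pigeons.
To avoid 12 of any one wood, the worst case takes at most 11 of each wood, or every plank of a wood that has fewer than 11.
That gives 2 + 9 + 9 + 4 + 11 + 8 + 11 + 5 + 8 + 4 = 71 planks with no wood reaching 12.
The next plank forces some wood to 12, so 71 + 1 = 72.

72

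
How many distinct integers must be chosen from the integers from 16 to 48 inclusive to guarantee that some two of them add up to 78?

25

Group the elements by complementary pair {x, 78−x}: {30,48}, {31,47}, {32,46}, …, giving 9 two-element pairs, the single value 39 (it cannot pair with itself since the integers are distinct), and 14 integers whose partner 78−x falls outside [16,48].
By pigeonhole, treating each of those 24 groups as a pigeonhole, one can pick one integer per group — 24 integers — with no two summing to 78.
The 25th integer lands in an occupied pair, forcing a sum of 78.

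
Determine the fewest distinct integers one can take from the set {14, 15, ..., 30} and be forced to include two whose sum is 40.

12

Two chosen integers sum to 40 exactly when both halves of some pair {x, 40−x} with 14 ≤ x ≤ 40−x ≤ 26 are chosen — 6 such pairs.
The remaining 5 elements (those with no distinct partner in range) can never complete a 40-sum, so the worst case takes all of them and one from each pair: 5 + 6 = 11.
Pigeonhole: the 12th integer has to be the second member of some pair, so 11 + 1 = 12.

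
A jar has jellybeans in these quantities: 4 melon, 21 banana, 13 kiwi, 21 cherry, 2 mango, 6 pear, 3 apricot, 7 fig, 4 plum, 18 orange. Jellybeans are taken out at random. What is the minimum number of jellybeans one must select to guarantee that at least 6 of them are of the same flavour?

By pigeonhole, the 10 flavours are the holes; the jellybeans drawn are the pigeons.
To avoid 6 of any one flavour, the worst case takes at most 5 of each flavour, or every jellybean of a flavour that has fewer than 5.
That gives 4 + 5 + 5 + 5 + 2 + 5 + 3 + 5 + 4 + 5 = 43 jellybeans with no flavour reaching 6.
The next jellybean forces some flavour to 6, so 43 + 1 = 44.

44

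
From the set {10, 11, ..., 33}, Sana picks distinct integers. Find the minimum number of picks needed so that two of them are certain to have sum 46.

Group the elements by complementary pair {x, 46−x}: {13,33}, {14,32}, {15,31}, …, giving 10 two-element pairs, the single value 23 (it cannot pair with itself since the integers are distinct), and 3 integers whose partner 46−x falls outside [10,33].
By the pigeonhole principle, treating each of those 14 groups as a pigeonhole, one can pick one integer per group — 14 integers — with no two summing to 46.
The 15th integer lands in an occupied pair, forcing a sum of 46.

15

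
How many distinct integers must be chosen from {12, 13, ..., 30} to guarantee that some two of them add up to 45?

A set avoiding the sum 45 can contain at most one of each pair {x, 45−x}, plus the 3 elements whose complement lies outside the range.
The integers 12, …, 22 (11 of them) are such a set: any two sum to at least 12+13 = 25 and at most 21+22 = 43 < 45.
By pigeonhole, any 12th integer completes one of the 8 pairs, so 12 choices force a sum of 45.

12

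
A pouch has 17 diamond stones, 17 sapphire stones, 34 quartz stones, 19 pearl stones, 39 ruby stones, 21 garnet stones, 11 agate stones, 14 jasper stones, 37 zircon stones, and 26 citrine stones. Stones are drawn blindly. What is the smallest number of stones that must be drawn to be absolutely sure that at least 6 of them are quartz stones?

In the worst case for collecting quartz stones, every non-quartz stone comes out first.
There are 17 + 17 + 19 + 39 + 21 + 11 + 14 + 37 + 26 = 201 non-quartz stones altogether.
After those, each further stone must be quartz, so 201 + 6 = 207 draws guarantee 6 quartz stones.

207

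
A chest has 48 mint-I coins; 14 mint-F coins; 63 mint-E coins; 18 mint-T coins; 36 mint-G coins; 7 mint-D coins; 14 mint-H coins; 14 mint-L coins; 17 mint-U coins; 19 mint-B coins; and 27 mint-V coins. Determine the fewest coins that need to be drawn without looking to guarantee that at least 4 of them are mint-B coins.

262

In the worst case for collecting mint-B coins, every non-mint-B coin comes out first.
There are 48 + 14 + 63 + 18 + 36 + 7 + 14 + 14 + 17 + 27 = 258 non-mint-B coins altogether.
After those, each further coin must be mint-B, so 258 + 4 = 262 draws guarantee 4 mint-B coins.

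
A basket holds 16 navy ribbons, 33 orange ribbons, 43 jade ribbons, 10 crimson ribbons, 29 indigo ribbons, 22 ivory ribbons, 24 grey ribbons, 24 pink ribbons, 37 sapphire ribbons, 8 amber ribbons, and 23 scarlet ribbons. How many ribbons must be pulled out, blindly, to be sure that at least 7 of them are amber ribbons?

268

In the worst case for collecting amber ribbons, every non-amber ribbon comes out first.
There are 16 + 33 + 43 + 10 + 29 + 22 + 24 + 24 + 37 + 23 = 261 non-amber ribbons altogether.
After those, each further ribbon must be amber, so 261 + 7 = 268 draws guarantee 7 amber ribbons.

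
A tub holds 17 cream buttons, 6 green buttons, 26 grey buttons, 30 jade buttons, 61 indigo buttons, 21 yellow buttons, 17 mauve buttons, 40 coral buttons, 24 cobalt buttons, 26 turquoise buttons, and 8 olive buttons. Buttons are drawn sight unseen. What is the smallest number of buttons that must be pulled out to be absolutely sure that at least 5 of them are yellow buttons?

In the worst case for collecting yellow buttons, every non-yellow button comes out first.
There are 17 + 6 + 26 + 30 + 61 + 17 + 40 + 24 + 26 + 8 = 255 non-yellow buttons altogether.
After those, each further button must be yellow, so 255 + 5 = 260 draws guarantee 5 yellow buttons.

260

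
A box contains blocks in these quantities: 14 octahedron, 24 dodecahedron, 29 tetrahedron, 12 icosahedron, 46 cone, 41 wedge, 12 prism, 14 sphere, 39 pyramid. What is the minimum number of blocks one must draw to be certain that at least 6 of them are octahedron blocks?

In the worst case for collecting octahedron blocks, every non-octahedron block comes out first.
There are 24 + 29 + 12 + 46 + 41 + 12 + 14 + 39 = 217 non-octahedron blocks altogether.
After those, each further block must be octahedron, so 217 + 6 = 223 draws guarantee 6 octahedron blocks.

223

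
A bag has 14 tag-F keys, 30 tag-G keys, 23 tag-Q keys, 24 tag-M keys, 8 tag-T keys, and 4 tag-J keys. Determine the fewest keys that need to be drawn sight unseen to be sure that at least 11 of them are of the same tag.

53

An adversary could hand out at most 10 keys per tag (tag-T, tag-J run out sooner): 10 + 10 + 10 + 10 + 8 + 4 = 52 keys and still no tag has 11.
One more key lands in a tag already at 10, so 53 draws are enough and 52 are not.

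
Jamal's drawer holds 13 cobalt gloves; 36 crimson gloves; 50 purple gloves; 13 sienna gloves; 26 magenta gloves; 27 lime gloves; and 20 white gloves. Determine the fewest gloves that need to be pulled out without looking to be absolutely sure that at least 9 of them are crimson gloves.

In the worst case for collecting crimson gloves, every non-crimson glove comes out first.
There are 13 + 50 + 13 + 26 + 27 + 20 = 149 non-crimson gloves altogether.
After those, each further glove must be crimson, so 149 + 9 = 158 draws guarantee 9 crimson gloves.

158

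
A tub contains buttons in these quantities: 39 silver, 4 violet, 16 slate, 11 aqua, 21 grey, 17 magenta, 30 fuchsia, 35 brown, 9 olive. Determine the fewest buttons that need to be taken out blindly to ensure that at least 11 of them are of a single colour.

Put each drawn button into a box by colour. The largest draw with every box below 11 takes min(count, 10) from each colour; colours with fewer than 10 contribute all they have.
Σ min(cᵢ, 10) = 10 + 4 + 10 + 10 + 10 + 10 + 10 + 10 + 9 = 83.
Draw number 83 + 1 = 84 must push one box to 11.

84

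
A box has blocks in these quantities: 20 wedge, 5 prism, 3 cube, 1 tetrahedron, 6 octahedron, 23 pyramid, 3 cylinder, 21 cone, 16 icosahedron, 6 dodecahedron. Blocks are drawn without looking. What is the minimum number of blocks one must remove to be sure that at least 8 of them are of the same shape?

An adversary could hand out at most 7 blocks per shape (6 shapes run out sooner): 7 + 5 + 3 + 1 + 6 + 7 + 3 + 7 + 7 + 6 = 52 blocks and still no shape has 8.
One more block lands in a shape already at 7, so 53 draws are enough and 52 are not.

53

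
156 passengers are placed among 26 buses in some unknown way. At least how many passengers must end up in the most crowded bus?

Pigeonhole: the 26 buses are the holes and the 156 passengers are the pigeons.
If every bus held at most 5 passengers, the total would be at most 26 × 5 = 130, which is less than 156.
So some bus holds at least ⌈156/26⌉ = 6 passengers.

6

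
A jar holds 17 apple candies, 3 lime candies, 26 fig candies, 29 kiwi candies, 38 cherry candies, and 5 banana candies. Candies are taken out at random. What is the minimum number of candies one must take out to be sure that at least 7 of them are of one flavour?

33

Pigeonhole: the 6 flavours are the holes; the candies drawn are the pigeons.
To avoid 7 of any one flavour, the worst case takes at most 6 of each flavour, or every candy of a flavour that has fewer than 6.
That gives 6 + 3 + 6 + 6 + 6 + 5 = 32 candies with no flavour reaching 7.
The next candy forces some flavour to 7, so 32 + 1 = 33.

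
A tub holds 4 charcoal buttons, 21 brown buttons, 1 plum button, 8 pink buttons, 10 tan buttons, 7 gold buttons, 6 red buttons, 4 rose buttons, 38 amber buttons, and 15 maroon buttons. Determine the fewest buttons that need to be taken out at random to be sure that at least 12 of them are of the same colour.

74

The 10 colours are the holes; the buttons drawn are the pigeons.
To avoid 12 of any one colour, the worst case takes at most 11 of each colour, or every button of a colour that has fewer than 11.
That gives 4 + 11 + 1 + 8 + 10 + 7 + 6 + 4 + 11 + 11 = 73 buttons with no colour reaching 12.
The next button forces some colour to 12, so 73 + 1 = 74.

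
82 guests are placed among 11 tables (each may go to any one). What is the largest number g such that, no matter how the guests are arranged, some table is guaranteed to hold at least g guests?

8

The 11 tables are the holes and the 82 guests are the pigeons.
If every table held at most 7 guests, the total would be at most 11 × 7 = 77, which is less than 82.
So some table holds at least ⌈82/11⌉ = 8 guests.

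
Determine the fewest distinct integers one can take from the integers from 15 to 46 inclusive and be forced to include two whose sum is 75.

24

Two chosen integers sum to 75 exactly when both halves of some pair {x, 75−x} with 29 ≤ x ≤ 75−x ≤ 46 are chosen — 9 such pairs.
The remaining 14 elements (those with no distinct partner in range) can never complete a 75-sum, so the worst case takes all of them and one from each pair: 14 + 9 = 23.
By the pigeonhole principle, the 24th integer has to be the second member of some pair, so 23 + 1 = 24.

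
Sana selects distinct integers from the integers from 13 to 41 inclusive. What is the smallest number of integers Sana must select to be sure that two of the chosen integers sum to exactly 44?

Group the elements by complementary pair {x, 44−x}: {13,31}, {14,30}, {15,29}, …, giving 9 two-element pairs; the single value 22 (it cannot pair with itself since the integers are distinct); and 10 integers whose partner 44−x falls outside [13,41].
Treating each of those 20 groups as a pigeonhole, one can pick one integer per group — 20 integers — with no two summing to 44.
The 21st integer lands in an occupied pair, forcing a sum of 44.

21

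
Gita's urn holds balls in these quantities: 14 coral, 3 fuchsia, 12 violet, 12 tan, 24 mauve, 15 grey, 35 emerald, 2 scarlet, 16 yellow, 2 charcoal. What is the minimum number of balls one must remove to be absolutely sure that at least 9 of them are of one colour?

64

Put each drawn ball into a box by colour. The largest draw with every box below 9 takes min(count, 8) from each colour; colours with fewer than 8 contribute all they have.
Σ min(cᵢ, 8) = 8 + 3 + 8 + 8 + 8 + 8 + 8 + 2 + 8 + 2 = 63.
Draw number 63 + 1 = 64 must push one box to 9.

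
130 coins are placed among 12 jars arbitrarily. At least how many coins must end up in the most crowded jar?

The 12 jars are the holes and the 130 coins are the pigeons.
If every jar held at most 10 coins, the total would be at most 12 × 10 = 120, which is less than 130.
So some jar holds at least ⌈130/12⌉ = 11 coins.

11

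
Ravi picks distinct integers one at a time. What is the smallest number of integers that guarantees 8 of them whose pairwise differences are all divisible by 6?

43

Integers whose pairwise differences are multiples of 6 are exactly those sharing a remainder mod 6. The 6 residue classes mod 6 are the pigeonholes.
With 42 integers one could put 7 in each residue class and have no class reach 8.
The 43rd integer pushes some class to 8, so 6·7 + 1 = 43.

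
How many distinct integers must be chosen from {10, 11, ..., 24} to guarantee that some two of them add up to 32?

Two chosen integers sum to 32 exactly when both halves of some pair {x, 32−x} with 10 ≤ x ≤ 32−x ≤ 22 are chosen — 6 such pairs.
The remaining 3 elements (those with no distinct partner in range) can never complete a 32-sum, so the worst case takes all of them and one from each pair: 3 + 6 = 9.
The 10th integer has to be the second member of some pair, so 9 + 1 = 10.

10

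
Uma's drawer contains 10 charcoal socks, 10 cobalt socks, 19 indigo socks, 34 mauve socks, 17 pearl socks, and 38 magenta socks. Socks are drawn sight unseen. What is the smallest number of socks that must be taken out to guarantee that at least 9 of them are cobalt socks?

In the worst case for collecting cobalt socks, every non-cobalt sock comes out first.
There are 10 + 19 + 34 + 17 + 38 = 118 non-cobalt socks altogether.
After those, each further sock must be cobalt, so 118 + 9 = 127 draws guarantee 9 cobalt socks.

127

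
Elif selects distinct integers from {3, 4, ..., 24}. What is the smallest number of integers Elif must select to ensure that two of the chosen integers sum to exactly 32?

15

Two chosen integers sum to 32 exactly when both halves of some pair {x, 32−x} with 8 ≤ x ≤ 32−x ≤ 24 are chosen — 8 such pairs.
The remaining 6 elements (those with no distinct partner in range) can never complete a 32-sum, so the worst case takes all of them and one from each pair: 6 + 8 = 14.
Pigeonhole: the 15th integer has to be the second member of some pair, so 14 + 1 = 15.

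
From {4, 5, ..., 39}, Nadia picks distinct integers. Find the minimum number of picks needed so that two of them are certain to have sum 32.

A set avoiding the sum 32 can contain at most one of each pair {x, 32−x}, plus the 12 elements whose complement lies outside the range or equal to its own complement.
The integers 16, …, 39 (24 of them) are such a set: any two sum to at least 16+17 = 33 > 32.
By the pigeonhole principle, any 25th integer completes one of the 12 pairs, so 25 choices force a sum of 32.

25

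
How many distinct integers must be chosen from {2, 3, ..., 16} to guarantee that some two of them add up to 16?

Group the elements by complementary pair {x, 16−x}: {2,14}, {3,13}, {4,12}, …, giving 6 two-element pairs, the single value 8 (it cannot pair with itself since the integers are distinct), and 2 integers whose partner 16−x falls outside [2,16].
By pigeonhole, treating each of those 9 groups as a pigeonhole, one can pick one integer per group — 9 integers — with no two summing to 16.
The 10th integer lands in an occupied pair, forcing a sum of 16.

10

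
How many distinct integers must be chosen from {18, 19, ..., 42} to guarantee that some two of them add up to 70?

19

A set avoiding the sum 70 can contain at most one of each pair {x, 70−x}, plus the 11 elements whose complement lies outside the range or equal to its own complement.
The integers 18, …, 35 (18 of them) are such a set: any two sum to at least 18+19 = 37 and at most 34+35 = 69 < 70.
By pigeonhole, any 19th integer completes one of the 7 pairs, so 19 choices force a sum of 70.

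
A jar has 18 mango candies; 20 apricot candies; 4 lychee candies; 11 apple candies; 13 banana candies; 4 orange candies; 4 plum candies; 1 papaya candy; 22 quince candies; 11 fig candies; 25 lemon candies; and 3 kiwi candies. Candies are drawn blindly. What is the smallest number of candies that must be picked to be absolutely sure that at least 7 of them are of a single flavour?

59

An adversary could hand out at most 6 candies per flavour (5 flavours run out sooner): 6 + 6 + 4 + 6 + 6 + 4 + 4 + 1 + 6 + 6 + 6 + 3 = 58 candies and still no flavour has 7.
By pigeonhole, one more candy lands in a flavour already at 6, so 59 draws are enough and 58 are not.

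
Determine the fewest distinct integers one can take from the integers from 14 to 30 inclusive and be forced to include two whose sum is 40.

Two chosen integers sum to 40 exactly when both halves of some pair {x, 40−x} with 14 ≤ x ≤ 40−x ≤ 26 are chosen — 6 such pairs.
The remaining 5 elements (those with no distinct partner in range) can never complete a 40-sum, so the worst case takes all of them and one from each pair: 5 + 6 = 11.
Pigeonhole: the 12th integer has to be the second member of some pair, so 11 + 1 = 12.

12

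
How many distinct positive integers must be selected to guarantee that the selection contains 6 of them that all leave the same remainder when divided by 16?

81

The 16 residue classes mod 16 are the pigeonholes.
With 80 integers one could put 5 in each residue class and have no class reach 6.
The 81st integer pushes some class to 6, so 16·5 + 1 = 81.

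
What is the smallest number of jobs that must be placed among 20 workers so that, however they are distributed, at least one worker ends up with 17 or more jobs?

321

With 320 jobs one could put exactly 16 in each of the 20 workers, and no worker would reach 17.
By pigeonhole, one more job must land in a worker that already has 16, giving it 17.
So 20 × 16 + 1 = 321 jobs are required.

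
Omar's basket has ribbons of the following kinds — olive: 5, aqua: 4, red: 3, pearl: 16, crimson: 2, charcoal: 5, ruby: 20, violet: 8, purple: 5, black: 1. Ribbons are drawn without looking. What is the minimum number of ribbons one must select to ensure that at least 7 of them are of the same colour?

The 10 colours are the holes; the ribbons drawn are the pigeons.
To avoid 7 of any one colour, the worst case takes at most 6 of each colour, or every ribbon of a colour that has fewer than 6.
That gives 5 + 4 + 3 + 6 + 2 + 5 + 6 + 6 + 5 + 1 = 43 ribbons with no colour reaching 7.
The next ribbon forces some colour to 7, so 43 + 1 = 44.

44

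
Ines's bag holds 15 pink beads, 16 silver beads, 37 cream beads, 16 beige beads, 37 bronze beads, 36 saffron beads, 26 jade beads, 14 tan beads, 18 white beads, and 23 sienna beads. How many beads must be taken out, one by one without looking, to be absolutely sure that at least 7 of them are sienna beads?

In the worst case for collecting sienna beads, every non-sienna bead comes out first.
There are 15 + 16 + 37 + 16 + 37 + 36 + 26 + 14 + 18 = 215 non-sienna beads altogether.
After those, each further bead must be sienna, so 215 + 7 = 222 draws guarantee 7 sienna beads.

222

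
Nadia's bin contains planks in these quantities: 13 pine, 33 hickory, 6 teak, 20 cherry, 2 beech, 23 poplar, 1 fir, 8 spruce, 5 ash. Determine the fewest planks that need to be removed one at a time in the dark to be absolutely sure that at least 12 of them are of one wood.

Pigeonhole: put each drawn plank into a box by wood. The largest draw with every box below 12 takes min(count, 11) from each wood; woods with fewer than 11 contribute all they have.
Σ min(cᵢ, 11) = 11 + 11 + 6 + 11 + 2 + 11 + 1 + 8 + 5 = 66.
Draw number 66 + 1 = 67 must push one box to 12.

67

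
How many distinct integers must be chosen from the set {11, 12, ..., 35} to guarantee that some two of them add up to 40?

Two chosen integers sum to 40 exactly when both halves of some pair {x, 40−x} with 11 ≤ x ≤ 40−x ≤ 29 are chosen — 9 such pairs.
The remaining 7 elements (those with no distinct partner in range) can never complete a 40-sum, so the worst case takes all of them and one from each pair: 7 + 9 = 16.
The 17th integer has to be the second member of some pair, so 16 + 1 = 17.

17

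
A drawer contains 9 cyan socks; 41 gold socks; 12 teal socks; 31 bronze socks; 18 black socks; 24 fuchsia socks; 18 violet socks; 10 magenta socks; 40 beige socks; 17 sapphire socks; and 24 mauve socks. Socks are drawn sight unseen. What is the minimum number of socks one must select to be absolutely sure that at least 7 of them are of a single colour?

Pigeonhole: the 11 colours are the holes; the socks drawn are the pigeons.
To avoid 7 of any one colour, the worst case takes at most 6 of each colour.
That gives 6 + 6 + 6 + 6 + 6 + 6 + 6 + 6 + 6 + 6 + 6 = 66 socks with no colour reaching 7.
The next sock forces some colour to 7, so 66 + 1 = 67.

67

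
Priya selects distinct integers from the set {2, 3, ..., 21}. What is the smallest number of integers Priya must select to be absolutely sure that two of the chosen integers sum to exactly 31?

15

Two chosen integers sum to 31 exactly when both halves of some pair {x, 31−x} with 10 ≤ x ≤ 31−x ≤ 21 are chosen — 6 such pairs.
The remaining 8 elements (those with no distinct partner in range) can never complete a 31-sum, so the worst case takes all of them and one from each pair: 8 + 6 = 14.
The 15th integer has to be the second member of some pair, so 14 + 1 = 15.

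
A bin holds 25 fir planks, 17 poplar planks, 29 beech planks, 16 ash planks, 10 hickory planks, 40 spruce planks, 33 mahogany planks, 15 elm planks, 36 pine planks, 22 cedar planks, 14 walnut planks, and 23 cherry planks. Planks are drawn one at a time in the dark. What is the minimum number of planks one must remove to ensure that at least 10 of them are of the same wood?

An adversary could hand out at most 9 planks per wood: 9 + 9 + 9 + 9 + 9 + 9 + 9 + 9 + 9 + 9 + 9 + 9 = 108 planks and still no wood has 10.
One more plank lands in a wood already at 9, so 109 draws are enough and 108 are not.

109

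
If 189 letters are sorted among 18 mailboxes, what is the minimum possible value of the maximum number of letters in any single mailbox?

11

The 18 mailboxes are the holes and the 189 letters are the pigeons.
If every mailbox held at most 10 letters, the total would be at most 18 × 10 = 180, which is less than 189.
So some mailbox holds at least ⌈189/18⌉ = 11 letters.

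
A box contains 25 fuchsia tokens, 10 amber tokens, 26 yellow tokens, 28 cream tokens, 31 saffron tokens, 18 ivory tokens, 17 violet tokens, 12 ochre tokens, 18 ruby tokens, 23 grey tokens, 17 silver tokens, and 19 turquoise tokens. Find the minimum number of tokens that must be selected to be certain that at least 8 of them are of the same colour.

85

An adversary could hand out at most 7 tokens per colour: 7 + 7 + 7 + 7 + 7 + 7 + 7 + 7 + 7 + 7 + 7 + 7 = 84 tokens and still no colour has 8.
One more token lands in a colour already at 7, so 85 draws are enough and 84 are not.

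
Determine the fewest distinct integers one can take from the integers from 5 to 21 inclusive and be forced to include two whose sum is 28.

11

Group the elements by complementary pair {x, 28−x}: {7,21}, {8,20}, {9,19}, …, giving 7 two-element pairs, the single value 14 (it cannot pair with itself since the integers are distinct), and 2 integers whose partner 28−x falls outside [5,21].
Pigeonhole: treating each of those 10 groups as a pigeonhole, one can pick one integer per group — 10 integers — with no two summing to 28.
The 11th integer lands in an occupied pair, forcing a sum of 28.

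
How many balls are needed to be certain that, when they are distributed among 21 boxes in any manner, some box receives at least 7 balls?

With 126 balls one could put exactly 6 in each of the 21 boxes, and no box would reach 7.
Pigeonhole: one more ball must land in a box that already has 6, giving it 7.
So 21 × 6 + 1 = 127 balls are required.

127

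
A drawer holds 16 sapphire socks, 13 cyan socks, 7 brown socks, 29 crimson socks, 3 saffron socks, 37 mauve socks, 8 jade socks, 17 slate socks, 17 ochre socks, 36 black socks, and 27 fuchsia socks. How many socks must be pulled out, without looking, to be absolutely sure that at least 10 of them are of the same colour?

By pigeonhole, put each drawn sock into a box by colour. The largest draw with every box below 10 takes min(count, 9) from each colour; colours with fewer than 9 contribute all they have.
Σ min(cᵢ, 9) = 9 + 9 + 7 + 9 + 3 + 9 + 8 + 9 + 9 + 9 + 9 = 90.
Draw number 90 + 1 = 91 must push one box to 10.

91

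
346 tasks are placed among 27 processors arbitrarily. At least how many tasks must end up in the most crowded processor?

13

By pigeonhole, the 27 processors are the holes and the 346 tasks are the pigeons.
If every processor held at most 12 tasks, the total would be at most 27 × 12 = 324, which is less than 346.
So some processor holds at least ⌈346/27⌉ = 13 tasks.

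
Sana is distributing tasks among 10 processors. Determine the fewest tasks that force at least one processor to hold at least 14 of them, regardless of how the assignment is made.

With 130 tasks one could put exactly 13 in each of the 10 processors, and no processor would reach 14.
One more task must land in a processor that already has 13, giving it 14.
So 10 × 13 + 1 = 131 tasks are required.

131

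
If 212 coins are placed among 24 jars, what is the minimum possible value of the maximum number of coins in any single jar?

By the pigeonhole principle, the 24 jars are the holes and the 212 coins are the pigeons.
If every jar held at most 8 coins, the total would be at most 24 × 8 = 192, which is less than 212.
So some jar holds at least ⌈212/24⌉ = 9 coins.

9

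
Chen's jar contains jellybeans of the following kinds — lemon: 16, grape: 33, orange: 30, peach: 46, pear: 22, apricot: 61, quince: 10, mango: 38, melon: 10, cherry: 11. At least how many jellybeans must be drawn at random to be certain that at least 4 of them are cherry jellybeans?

270

In the worst case for collecting cherry jellybeans, every non-cherry jellybean comes out first.
There are 16 + 33 + 30 + 46 + 22 + 61 + 10 + 38 + 10 = 266 non-cherry jellybeans altogether.
After those, each further jellybean must be cherry, so 266 + 4 = 270 draws guarantee 4 cherry jellybeans.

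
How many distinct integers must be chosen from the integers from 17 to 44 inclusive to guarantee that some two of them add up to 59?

16

A set avoiding the sum 59 can contain at most one of each pair {x, 59−x}, plus the 2 elements whose complement lies outside the range.
The integers 30, …, 44 (15 of them) are such a set: any two sum to at least 30+31 = 61 > 59.
By the pigeonhole principle, any 16th integer completes one of the 13 pairs, so 16 choices force a sum of 59.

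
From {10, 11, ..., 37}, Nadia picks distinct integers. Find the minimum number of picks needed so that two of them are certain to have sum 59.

Two chosen integers sum to 59 exactly when both halves of some pair {x, 59−x} with 22 ≤ x ≤ 59−x ≤ 37 are chosen — 8 such pairs.
The remaining 12 elements (those with no distinct partner in range) can never complete a 59-sum, so the worst case takes all of them and one from each pair: 12 + 8 = 20.
By pigeonhole, the 21st integer has to be the second member of some pair, so 20 + 1 = 21.

21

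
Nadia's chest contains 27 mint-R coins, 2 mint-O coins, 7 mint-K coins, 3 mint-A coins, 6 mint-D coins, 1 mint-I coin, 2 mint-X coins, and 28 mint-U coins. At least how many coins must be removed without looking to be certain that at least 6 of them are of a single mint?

29

An adversary could hand out at most 5 coins per mint (4 mints run out sooner): 5 + 2 + 5 + 3 + 5 + 1 + 2 + 5 = 28 coins and still no mint has 6.
One more coin lands in a mint already at 5, so 29 draws are enough and 28 are not.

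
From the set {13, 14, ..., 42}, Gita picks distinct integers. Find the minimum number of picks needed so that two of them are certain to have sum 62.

A set avoiding the sum 62 can contain at most one of each pair {x, 62−x}, plus the 8 elements whose complement lies outside the range or equal to its own complement.
The integers 13, …, 31 (19 of them) are such a set: any two sum to at least 13+14 = 27 and at most 30+31 = 61 < 62.
Any 20th integer completes one of the 11 pairs, so 20 choices force a sum of 62.

20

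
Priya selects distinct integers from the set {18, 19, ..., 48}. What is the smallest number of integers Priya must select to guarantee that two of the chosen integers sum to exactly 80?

Two chosen integers sum to 80 exactly when both halves of some pair {x, 80−x} with 32 ≤ x ≤ 80−x ≤ 48 are chosen — 8 such pairs.
The remaining 15 elements (those with no distinct partner in range) can never complete a 80-sum, so the worst case takes all of them and one from each pair: 15 + 8 = 23.
The 24th integer has to be the second member of some pair, so 23 + 1 = 24.

24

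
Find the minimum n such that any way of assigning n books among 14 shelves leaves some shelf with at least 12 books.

With 154 books one could put exactly 11 in each of the 14 shelves, and no shelf would reach 12.
By pigeonhole, one more book must land in a shelf that already has 11, giving it 12.
So 14 × 11 + 1 = 155 books are required.

155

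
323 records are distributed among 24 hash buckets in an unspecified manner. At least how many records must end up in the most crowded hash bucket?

14

By pigeonhole, the 24 hash buckets are the holes and the 323 records are the pigeons.
If every hash bucket held at most 13 records, the total would be at most 24 × 13 = 312, which is less than 323.
So some hash bucket holds at least ⌈323/24⌉ = 14 records.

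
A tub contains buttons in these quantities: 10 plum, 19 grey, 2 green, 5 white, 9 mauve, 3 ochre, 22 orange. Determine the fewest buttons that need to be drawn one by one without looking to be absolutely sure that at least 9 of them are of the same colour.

Pigeonhole: put each drawn button into a box by colour. The largest draw with every box below 9 takes min(count, 8) from each colour; colours with fewer than 8 contribute all they have.
Σ min(cᵢ, 8) = 8 + 8 + 2 + 5 + 8 + 3 + 8 = 42.
Draw number 42 + 1 = 43 must push one box to 9.

43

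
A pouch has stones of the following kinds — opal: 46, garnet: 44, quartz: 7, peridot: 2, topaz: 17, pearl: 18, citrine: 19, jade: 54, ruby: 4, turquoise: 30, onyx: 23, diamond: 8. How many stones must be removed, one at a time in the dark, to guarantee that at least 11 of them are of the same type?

102

Pigeonhole: the 12 types are the holes; the stones drawn are the pigeons.
To avoid 11 of any one type, the worst case takes at most 10 of each type, or every stone of a type that has fewer than 10.
That gives 10 + 10 + 7 + 2 + 10 + 10 + 10 + 10 + 4 + 10 + 10 + 8 = 101 stones with no type reaching 11.
The next stone forces some type to 11, so 101 + 1 = 102.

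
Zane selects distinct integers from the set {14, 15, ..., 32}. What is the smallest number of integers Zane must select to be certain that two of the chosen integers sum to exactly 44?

Group the elements by complementary pair {x, 44−x}: {14,30}, {15,29}, {16,28}, …, giving 8 two-element pairs, the single value 22 (it cannot pair with itself since the integers are distinct), and 2 integers whose partner 44−x falls outside [14,32].
Treating each of those 11 groups as a pigeonhole, one can pick one integer per group — 11 integers — with no two summing to 44.
The 12th integer lands in an occupied pair, forcing a sum of 44.

12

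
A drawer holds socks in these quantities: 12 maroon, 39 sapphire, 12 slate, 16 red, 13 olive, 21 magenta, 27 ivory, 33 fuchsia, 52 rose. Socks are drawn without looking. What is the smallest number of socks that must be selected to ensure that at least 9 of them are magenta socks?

In the worst case for collecting magenta socks, every non-magenta sock comes out first.
There are 12 + 39 + 12 + 16 + 13 + 27 + 33 + 52 = 204 non-magenta socks altogether.
After those, each further sock must be magenta, so 204 + 9 = 213 draws guarantee 9 magenta socks.

213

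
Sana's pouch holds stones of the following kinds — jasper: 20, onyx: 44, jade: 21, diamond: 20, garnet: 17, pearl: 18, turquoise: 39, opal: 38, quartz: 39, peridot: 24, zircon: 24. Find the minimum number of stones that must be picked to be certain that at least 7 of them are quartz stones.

In the worst case for collecting quartz stones, every non-quartz stone comes out first.
There are 20 + 44 + 21 + 20 + 17 + 18 + 39 + 38 + 24 + 24 = 265 non-quartz stones altogether.
After those, each further stone must be quartz, so 265 + 7 = 272 draws guarantee 7 quartz stones.

272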